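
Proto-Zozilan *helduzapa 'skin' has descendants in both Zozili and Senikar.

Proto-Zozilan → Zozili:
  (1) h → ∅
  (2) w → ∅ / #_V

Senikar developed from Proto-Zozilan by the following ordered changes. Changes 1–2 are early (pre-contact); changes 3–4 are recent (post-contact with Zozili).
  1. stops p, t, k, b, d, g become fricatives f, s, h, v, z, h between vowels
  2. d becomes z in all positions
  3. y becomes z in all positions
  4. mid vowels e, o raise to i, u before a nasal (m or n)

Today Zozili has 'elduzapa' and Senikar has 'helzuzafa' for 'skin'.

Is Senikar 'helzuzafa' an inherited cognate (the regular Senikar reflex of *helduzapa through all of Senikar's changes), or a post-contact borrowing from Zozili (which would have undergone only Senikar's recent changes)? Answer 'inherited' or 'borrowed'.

If inherited, *helduzapa would pass through all of Senikar's changes:
Senikar: *helduzapa
  helduzapa → helduzafa   [intervocalic lenition]
  helduzafa → helzuzafa   [unconditioned shift]
  helzuzafa (rule 3 does not apply)
  helzuzafa (rule 4 does not apply)
  giving Senikar helzuzafa.
If borrowed from Zozili 'elduzapa' after the early changes, it would undergo only the recent ones:
  rule 3 (unconditioned shift): no change (elduzapa)
  rule 4 (pre-nasal raising): no change (elduzapa)
  ⇒ as a loan: elduzapa
Senikar 'helzuzafa' matches the inherited outcome exactly, so it is an inherited cognate, not a loan.

inherited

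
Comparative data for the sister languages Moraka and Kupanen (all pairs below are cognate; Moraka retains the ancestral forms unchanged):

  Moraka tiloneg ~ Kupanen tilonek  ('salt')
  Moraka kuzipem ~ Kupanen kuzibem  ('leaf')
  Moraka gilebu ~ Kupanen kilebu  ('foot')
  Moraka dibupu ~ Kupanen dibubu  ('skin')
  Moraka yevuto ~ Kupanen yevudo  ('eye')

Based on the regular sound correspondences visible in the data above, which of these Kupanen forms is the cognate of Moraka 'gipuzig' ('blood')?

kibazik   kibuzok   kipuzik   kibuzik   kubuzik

kibuzik

gilebu ~ kilebu — Moraka g corresponds to Kupanen k word-initially before a front vowel.
dibupu ~ dibubu — Moraka p corresponds to Kupanen b between vowels (before a back vowel).
tiloneg ~ tilonek — Moraka g corresponds to Kupanen k word-finally.
Applying these to Moraka 'gipuzig':
  gipuzig → kipuzig   (g→k word-initially before a front vowel)
  kipuzig → kibuzig   (p→b between vowels (before a back vowel))
  kibuzig → kibuzik   (g→k word-finally)
So the Kupanen cognate is 'kibuzik'.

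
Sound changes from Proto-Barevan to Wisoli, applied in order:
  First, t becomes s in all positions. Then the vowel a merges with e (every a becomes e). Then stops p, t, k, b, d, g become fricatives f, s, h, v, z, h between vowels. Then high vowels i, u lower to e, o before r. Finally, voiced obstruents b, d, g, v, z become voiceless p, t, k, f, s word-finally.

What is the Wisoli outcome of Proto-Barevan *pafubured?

Wisoli: *pafubured > pefubured > pefuvured > pefuvored > pefuvoret  (by vowel merger, intervocalic lenition, pre-rhotic lowering, final devoicing)

pefuvoret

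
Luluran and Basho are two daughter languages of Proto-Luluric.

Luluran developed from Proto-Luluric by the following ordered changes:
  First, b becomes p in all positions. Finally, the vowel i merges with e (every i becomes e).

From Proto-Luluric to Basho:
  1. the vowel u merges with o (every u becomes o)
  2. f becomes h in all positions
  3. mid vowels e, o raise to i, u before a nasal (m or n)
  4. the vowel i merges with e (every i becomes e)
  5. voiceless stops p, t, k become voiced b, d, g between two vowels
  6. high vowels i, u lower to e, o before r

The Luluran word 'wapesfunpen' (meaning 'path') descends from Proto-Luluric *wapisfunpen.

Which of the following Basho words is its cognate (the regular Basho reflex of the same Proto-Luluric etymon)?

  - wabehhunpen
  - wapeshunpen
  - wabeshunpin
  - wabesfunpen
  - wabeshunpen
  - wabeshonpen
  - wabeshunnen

Basho: *wapisfunpen
  wapisfunpen → wapisfonpen   [vowel merger]
  wapisfonpen → wapishonpen   [unconditioned shift]
  wapishonpen → wapishunpin   [pre-nasal raising]
  wapishunpin → wapeshunpen   [vowel merger]
  wapeshunpen → wabeshunpen   [intervocalic voicing]
  wabeshunpen (rule 6 does not apply)
  giving Basho wabeshunpen.

wabeshunpen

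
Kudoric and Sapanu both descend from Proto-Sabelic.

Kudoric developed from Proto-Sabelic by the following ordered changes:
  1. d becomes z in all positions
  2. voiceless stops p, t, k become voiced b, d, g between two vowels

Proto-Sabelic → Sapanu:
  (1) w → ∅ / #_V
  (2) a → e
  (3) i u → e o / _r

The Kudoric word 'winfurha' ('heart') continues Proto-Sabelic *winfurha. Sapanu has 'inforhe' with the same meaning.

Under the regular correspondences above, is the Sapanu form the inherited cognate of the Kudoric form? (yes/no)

yes

Derive the expected Sapanu reflex of *winfurha:
Sapanu: *winfurha
  winfurha → infurha   [glide loss]
  infurha → infurhe   [vowel merger]
  infurhe → inforhe   [pre-rhotic lowering]
  giving Sapanu inforhe.
Sapanu 'inforhe' matches the regular reflex exactly, so the pair is cognate.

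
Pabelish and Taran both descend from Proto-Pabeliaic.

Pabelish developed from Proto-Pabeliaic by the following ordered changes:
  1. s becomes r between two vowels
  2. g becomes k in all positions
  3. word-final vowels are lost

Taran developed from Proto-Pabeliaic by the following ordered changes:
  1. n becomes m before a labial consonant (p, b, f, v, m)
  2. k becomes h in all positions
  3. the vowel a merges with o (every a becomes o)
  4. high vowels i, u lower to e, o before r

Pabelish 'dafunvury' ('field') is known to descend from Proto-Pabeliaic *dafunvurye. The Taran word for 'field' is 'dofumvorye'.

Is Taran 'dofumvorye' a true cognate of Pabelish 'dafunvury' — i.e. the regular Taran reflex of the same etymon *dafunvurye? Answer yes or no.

Derive the expected Taran reflex of *dafunvurye:
Taran: *dafunvurye
  dafunvurye → dafumvurye   [nasal place assimilation]
  dafumvurye (rule 2 does not apply)
  dafumvurye → dofumvurye   [vowel merger]
  dofumvurye → dofumvorye   [pre-rhotic lowering]
  giving Taran dofumvorye.
Taran 'dofumvorye' matches the regular reflex exactly, so the pair is cognate.

yes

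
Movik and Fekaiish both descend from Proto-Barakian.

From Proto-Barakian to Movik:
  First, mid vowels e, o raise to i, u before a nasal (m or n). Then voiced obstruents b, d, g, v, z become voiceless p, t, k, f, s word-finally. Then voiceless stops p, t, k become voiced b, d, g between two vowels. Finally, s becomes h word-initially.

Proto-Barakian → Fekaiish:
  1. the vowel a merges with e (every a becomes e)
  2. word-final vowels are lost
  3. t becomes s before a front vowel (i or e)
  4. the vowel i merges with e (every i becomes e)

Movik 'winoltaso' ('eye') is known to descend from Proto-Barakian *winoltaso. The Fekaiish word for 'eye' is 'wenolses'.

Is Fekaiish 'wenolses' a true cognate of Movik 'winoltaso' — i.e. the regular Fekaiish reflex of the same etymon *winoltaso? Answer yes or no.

Derive the expected Fekaiish reflex of *winoltaso:
Fekaiish: *winoltaso > winolteso > winoltes > winolses > wenolses  (by vowel merger, apocope, palatalisation, vowel merger)
Fekaiish 'wenolses' matches the regular reflex exactly, so the pair is cognate.

yes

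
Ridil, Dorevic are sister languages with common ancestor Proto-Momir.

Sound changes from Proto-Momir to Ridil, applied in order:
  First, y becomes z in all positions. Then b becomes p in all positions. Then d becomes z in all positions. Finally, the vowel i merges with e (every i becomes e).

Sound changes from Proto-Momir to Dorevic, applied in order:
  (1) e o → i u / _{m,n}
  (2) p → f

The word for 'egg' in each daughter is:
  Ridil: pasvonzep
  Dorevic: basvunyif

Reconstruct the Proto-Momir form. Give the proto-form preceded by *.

Position 5: Ridil has o, Dorevic has u. Ridil preserves o here (none of its changes turn any other segment into o), so the proto-segment is *o.
Position 7: Ridil has z, Dorevic has y. Dorevic preserves y here (none of its changes turn any other segment into y), so the proto-segment is *y.
Position 8: Ridil has e, Dorevic has i. Taking the neighbouring segments as reconstructed: Ridil e could go back to *e or *i; Dorevic i can only go back to *i — the one source consistent with every daughter is *i.
This points to *basvonyip. Verify forward in each daughter:
Ridil: *basvonyip
  basvonyip → basvonzip   [unconditioned shift]
  basvonzip → pasvonzip   [unconditioned shift]
  pasvonzip (rule 3 does not apply)
  pasvonzip → pasvonzep   [vowel merger]
  giving Ridil pasvonzep.
Dorevic: start from *basvonyip.
  rule 1 (pre-nasal raising): basvonyip → basvunyip
  rule 2 (unconditioned shift): basvunyip → basvunyif
  ⇒ Dorevic basvunyif
No other proto-form is consistent with every reflex, so the reconstruction is *basvonyip.

*basvonyip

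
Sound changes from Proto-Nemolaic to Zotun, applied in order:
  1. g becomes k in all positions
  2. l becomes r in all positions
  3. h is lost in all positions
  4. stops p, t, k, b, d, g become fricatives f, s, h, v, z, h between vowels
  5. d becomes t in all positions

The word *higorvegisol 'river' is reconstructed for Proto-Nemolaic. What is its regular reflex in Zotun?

Zotun: *higorvegisol
  higorvegisol → hikorvekisol   [unconditioned shift]
  hikorvekisol → hikorvekisor   [unconditioned shift]
  hikorvekisor → ikorvekisor   [h-loss]
  ikorvekisor → ihorvehisor   [intervocalic lenition]
  ihorvehisor (rule 5 does not apply)
  giving Zotun ihorvehisor.

ihorvehisor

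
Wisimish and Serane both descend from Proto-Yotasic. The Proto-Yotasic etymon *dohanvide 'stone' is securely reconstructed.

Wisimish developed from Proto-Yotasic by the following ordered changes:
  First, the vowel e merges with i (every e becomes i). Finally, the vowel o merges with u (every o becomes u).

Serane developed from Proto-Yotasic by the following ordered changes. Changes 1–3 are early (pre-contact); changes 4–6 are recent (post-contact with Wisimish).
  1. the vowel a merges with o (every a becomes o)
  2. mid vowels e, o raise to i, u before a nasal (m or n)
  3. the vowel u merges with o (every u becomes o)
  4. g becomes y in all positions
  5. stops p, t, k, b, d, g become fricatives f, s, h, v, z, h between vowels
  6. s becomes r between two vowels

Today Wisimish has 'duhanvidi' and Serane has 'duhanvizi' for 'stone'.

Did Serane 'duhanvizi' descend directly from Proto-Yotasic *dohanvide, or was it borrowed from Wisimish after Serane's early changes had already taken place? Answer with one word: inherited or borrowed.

borrowed

If inherited, *dohanvide would pass through all of Serane's changes:
Serane: *dohanvide > dohonvide > dohunvide > dohonvide > dohonvize  (by vowel merger, pre-nasal raising, vowel merger, intervocalic lenition)
If borrowed from Wisimish 'duhanvidi' after the early changes, it would undergo only the recent ones:
  rule 4 (unconditioned shift): no change (duhanvidi)
  rule 5 (intervocalic lenition): duhanvidi → duhanvizi
  rule 6 (rhotacism): no change (duhanvizi)
  ⇒ as a loan: duhanvizi
Serane 'duhanvizi' matches the loan outcome 'duhanvizi', not the inherited 'dohonvize' — it skipped the early Serane changes, so it was borrowed from Wisimish.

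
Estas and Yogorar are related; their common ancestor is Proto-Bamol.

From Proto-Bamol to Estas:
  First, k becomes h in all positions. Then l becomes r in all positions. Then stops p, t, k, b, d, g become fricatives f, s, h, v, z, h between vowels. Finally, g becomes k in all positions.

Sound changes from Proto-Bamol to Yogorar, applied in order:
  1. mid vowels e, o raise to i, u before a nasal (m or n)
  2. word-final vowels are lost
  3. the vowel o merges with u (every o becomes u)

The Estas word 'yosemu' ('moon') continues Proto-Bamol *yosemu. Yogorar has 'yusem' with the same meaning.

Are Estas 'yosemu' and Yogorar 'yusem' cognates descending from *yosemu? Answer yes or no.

no

Derive the expected Yogorar reflex of *yosemu:
Yogorar: start from *yosemu.
  rule 1 (pre-nasal raising): yosemu → yosimu
  rule 2 (apocope): yosimu → yosim
  rule 3 (vowel merger): yosim → yusim
  ⇒ Yogorar yusim
The regular Yogorar reflex would be 'yusim', but the attested form is 'yusem'. The correspondence is irregular, so they are not cognates (the Yogorar form has a different source).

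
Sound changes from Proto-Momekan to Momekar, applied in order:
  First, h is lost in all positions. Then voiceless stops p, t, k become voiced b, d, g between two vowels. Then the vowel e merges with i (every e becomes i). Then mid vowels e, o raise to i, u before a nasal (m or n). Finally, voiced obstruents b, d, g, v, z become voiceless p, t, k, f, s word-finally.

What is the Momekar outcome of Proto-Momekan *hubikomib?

ubigumip

Momekar: start from *hubikomib.
  rule 1 (h-loss): hubikomib → ubikomib
  rule 2 (intervocalic voicing): ubikomib → ubigomib
  rule 3: no change — ubigomib
  rule 4 (pre-nasal raising): ubigomib → ubigumib
  rule 5 (final devoicing): ubigumib → ubigumip
  ⇒ Momekar ubigumip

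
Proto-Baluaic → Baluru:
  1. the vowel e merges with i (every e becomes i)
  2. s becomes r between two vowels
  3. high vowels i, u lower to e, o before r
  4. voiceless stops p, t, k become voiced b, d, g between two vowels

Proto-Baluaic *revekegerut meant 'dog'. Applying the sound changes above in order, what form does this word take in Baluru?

rivigigerut

Baluru: *revekegerut
  revekegerut → rivikigirut   [vowel merger]
  rivikigirut (rule 2 does not apply)
  rivikigirut → rivikigerut   [pre-rhotic lowering]
  rivikigerut → rivigigerut   [intervocalic voicing]
  giving Baluru rivigigerut.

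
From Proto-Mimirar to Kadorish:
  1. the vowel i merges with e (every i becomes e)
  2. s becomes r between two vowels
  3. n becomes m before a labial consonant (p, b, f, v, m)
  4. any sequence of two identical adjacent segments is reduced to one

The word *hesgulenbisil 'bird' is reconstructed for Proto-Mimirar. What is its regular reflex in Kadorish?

Kadorish: start from *hesgulenbisil.
  rule 1 (vowel merger): hesgulenbisil → hesgulenbesel
  rule 2 (rhotacism): hesgulenbesel → hesgulenberel
  rule 3 (nasal place assimilation): hesgulenberel → hesgulemberel
  rule 4: no change — hesgulemberel
  ⇒ Kadorish hesgulemberel

hesgulemberel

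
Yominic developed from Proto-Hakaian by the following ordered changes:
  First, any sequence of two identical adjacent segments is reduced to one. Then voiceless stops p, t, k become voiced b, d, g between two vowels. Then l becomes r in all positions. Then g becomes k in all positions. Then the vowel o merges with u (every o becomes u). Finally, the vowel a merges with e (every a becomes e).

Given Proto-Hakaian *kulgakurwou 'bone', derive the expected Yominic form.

kurkekurwuu

Yominic: start from *kulgakurwou.
  rule 1: no change — kulgakurwou
  rule 2 (intervocalic voicing): kulgakurwou → kulgagurwou
  rule 3 (unconditioned shift): kulgagurwou → kurgagurwou
  rule 4 (unconditioned shift): kurgagurwou → kurkakurwou
  rule 5 (vowel merger): kurkakurwou → kurkakurwuu
  rule 6 (vowel merger): kurkakurwuu → kurkekurwuu
  ⇒ Yominic kurkekurwuu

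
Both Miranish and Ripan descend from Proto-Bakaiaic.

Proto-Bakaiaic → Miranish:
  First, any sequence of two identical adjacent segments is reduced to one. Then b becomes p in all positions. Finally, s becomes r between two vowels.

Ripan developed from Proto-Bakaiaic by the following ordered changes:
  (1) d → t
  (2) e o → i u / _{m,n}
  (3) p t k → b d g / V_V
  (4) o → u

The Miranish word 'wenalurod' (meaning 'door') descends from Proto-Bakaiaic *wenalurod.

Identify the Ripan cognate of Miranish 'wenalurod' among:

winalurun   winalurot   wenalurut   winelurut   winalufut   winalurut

Ripan: start from *wenalurod.
  rule 1 (unconditioned shift): wenalurod → wenalurot
  rule 2 (pre-nasal raising): wenalurot → winalurot
  rule 3: no change — winalurot
  rule 4 (vowel merger): winalurot → winalurut
  ⇒ Ripan winalurut
Among the options, 'winalurut' alone shows every Ripan change applied in order.

winalurut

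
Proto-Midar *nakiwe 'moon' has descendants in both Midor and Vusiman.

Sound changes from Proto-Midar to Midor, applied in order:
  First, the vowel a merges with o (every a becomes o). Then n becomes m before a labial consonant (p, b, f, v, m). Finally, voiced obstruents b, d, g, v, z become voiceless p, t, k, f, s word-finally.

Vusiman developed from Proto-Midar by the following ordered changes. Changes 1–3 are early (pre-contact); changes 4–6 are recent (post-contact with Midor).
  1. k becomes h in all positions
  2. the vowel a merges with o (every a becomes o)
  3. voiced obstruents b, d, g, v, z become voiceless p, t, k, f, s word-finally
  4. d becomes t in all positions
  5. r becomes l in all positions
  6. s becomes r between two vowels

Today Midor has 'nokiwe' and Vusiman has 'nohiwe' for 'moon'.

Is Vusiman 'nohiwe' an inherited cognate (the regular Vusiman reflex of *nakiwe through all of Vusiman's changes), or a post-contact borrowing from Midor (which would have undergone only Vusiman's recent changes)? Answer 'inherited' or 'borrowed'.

If inherited, *nakiwe would pass through all of Vusiman's changes:
Vusiman: *nakiwe
  nakiwe → nahiwe   [unconditioned shift]
  nahiwe → nohiwe   [vowel merger]
  nohiwe (rule 3 does not apply)
  nohiwe (rule 4 does not apply)
  nohiwe (rule 5 does not apply)
  nohiwe (rule 6 does not apply)
  giving Vusiman nohiwe.
If borrowed from Midor 'nokiwe' after the early changes, it would undergo only the recent ones:
  rule 4 (unconditioned shift): no change (nokiwe)
  rule 5 (unconditioned shift): no change (nokiwe)
  rule 6 (rhotacism): no change (nokiwe)
  ⇒ as a loan: nokiwe
Vusiman 'nohiwe' matches the inherited outcome exactly, so it is an inherited cognate, not a loan.

inherited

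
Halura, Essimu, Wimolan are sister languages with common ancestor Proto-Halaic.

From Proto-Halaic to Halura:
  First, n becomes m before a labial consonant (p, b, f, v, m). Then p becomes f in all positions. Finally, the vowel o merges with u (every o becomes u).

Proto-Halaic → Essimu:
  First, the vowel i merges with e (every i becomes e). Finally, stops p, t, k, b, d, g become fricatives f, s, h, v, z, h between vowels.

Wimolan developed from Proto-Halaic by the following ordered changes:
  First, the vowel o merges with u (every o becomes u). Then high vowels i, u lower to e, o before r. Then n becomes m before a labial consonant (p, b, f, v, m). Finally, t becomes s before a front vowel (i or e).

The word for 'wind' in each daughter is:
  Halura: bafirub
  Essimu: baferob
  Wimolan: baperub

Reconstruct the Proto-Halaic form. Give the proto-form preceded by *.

*bapirob

Position 3: Halura has f, Essimu has f, Wimolan has p. Wimolan preserves p here (none of its changes turn any other segment into p), so the proto-segment is *p.
Position 4: Halura has i, Essimu has e, Wimolan has e. Halura preserves i here (none of its changes turn any other segment into i), so the proto-segment is *i.
Position 6: Halura has u, Essimu has o, Wimolan has u. Essimu preserves o here (none of its changes turn any other segment into o), so the proto-segment is *o.
Verify the candidate proto-form against each daughter:
Halura: *bapirob > bafirob > bafirub  (by unconditioned shift, vowel merger)
Essimu: *bapirob
  bapirob → baperob   [vowel merger]
  baperob → baferob   [intervocalic lenition]
  giving Essimu baferob.
Wimolan: *bapirob
  bapirob → bapirub   [vowel merger]
  bapirub → baperub   [pre-rhotic lowering]
  baperub (rule 3 does not apply)
  baperub (rule 4 does not apply)
  giving Wimolan baperub.
*bapirob is the unique common source.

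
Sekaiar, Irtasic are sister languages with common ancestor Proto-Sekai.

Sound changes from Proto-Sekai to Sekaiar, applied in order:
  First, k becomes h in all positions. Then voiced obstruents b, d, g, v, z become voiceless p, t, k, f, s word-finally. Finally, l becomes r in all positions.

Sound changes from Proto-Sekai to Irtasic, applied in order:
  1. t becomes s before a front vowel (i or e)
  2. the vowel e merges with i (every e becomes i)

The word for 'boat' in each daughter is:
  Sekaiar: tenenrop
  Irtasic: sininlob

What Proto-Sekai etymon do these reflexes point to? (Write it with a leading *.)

Position 8: Sekaiar has p, Irtasic has b. Irtasic preserves b here (none of its changes turn any other segment into b), so the proto-segment is *b.
Position 2: Sekaiar has e, Irtasic has i. Sekaiar preserves e here (none of its changes turn any other segment into e), so the proto-segment is *e.
Position 1: Sekaiar has t, Irtasic has s. Taking the neighbouring segments as reconstructed: Sekaiar t can only go back to *t; Irtasic s could go back to *t or *s — the one source consistent with every daughter is *t.
Continuing position by position gives *tenenlob; check it forward:
Sekaiar: *tenenlob > tenenlop > tenenrop  (by final devoicing, unconditioned shift)
Irtasic: *tenenlob > senenlob > sininlob  (by palatalisation, vowel merger)
No other proto-form is consistent with every reflex, so the reconstruction is *tenenlob.

*tenenlob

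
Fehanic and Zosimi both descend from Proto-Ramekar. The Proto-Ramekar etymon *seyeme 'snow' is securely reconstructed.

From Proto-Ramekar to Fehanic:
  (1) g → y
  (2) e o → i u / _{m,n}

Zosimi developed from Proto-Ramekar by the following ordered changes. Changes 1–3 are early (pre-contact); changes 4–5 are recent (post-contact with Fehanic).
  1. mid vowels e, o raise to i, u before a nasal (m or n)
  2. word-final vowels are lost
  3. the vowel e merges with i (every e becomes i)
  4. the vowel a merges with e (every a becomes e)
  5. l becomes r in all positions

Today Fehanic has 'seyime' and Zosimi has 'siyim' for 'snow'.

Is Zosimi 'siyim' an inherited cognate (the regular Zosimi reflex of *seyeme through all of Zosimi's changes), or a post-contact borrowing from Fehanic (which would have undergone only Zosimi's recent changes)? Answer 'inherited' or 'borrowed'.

inherited

If inherited, *seyeme would pass through all of Zosimi's changes:
Zosimi: *seyeme
  seyeme → seyime   [pre-nasal raising]
  seyime → seyim   [apocope]
  seyim → siyim   [vowel merger]
  siyim (rule 4 does not apply)
  siyim (rule 5 does not apply)
  giving Zosimi siyim.
If borrowed from Fehanic 'seyime' after the early changes, it would undergo only the recent ones:
  rule 4 (vowel merger): no change (seyime)
  rule 5 (unconditioned shift): no change (seyime)
  ⇒ as a loan: seyime
Zosimi 'siyim' matches the inherited outcome exactly, so it is an inherited cognate, not a loan.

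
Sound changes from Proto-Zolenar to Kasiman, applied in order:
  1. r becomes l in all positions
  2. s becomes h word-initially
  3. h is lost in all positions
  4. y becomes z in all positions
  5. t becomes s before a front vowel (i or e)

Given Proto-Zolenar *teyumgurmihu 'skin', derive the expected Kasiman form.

Kasiman: *teyumgurmihu
  teyumgurmihu → teyumgulmihu   [unconditioned shift]
  teyumgulmihu (rule 2 does not apply)
  teyumgulmihu → teyumgulmiu   [h-loss]
  teyumgulmiu → tezumgulmiu   [unconditioned shift]
  tezumgulmiu → sezumgulmiu   [palatalisation]
  giving Kasiman sezumgulmiu.

sezumgulmiu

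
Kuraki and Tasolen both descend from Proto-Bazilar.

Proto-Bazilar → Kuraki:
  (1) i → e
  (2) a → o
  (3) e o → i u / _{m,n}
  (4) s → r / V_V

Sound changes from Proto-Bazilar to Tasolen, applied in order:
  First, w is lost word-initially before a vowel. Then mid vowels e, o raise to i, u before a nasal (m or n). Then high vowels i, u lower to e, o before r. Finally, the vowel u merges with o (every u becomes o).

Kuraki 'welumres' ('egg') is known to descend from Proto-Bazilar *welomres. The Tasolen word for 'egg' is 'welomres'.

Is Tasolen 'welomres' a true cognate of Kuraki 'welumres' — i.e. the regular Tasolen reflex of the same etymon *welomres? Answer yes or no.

Derive the expected Tasolen reflex of *welomres:
Tasolen: start from *welomres.
  rule 1 (glide loss): welomres → elomres
  rule 2 (pre-nasal raising): elomres → elumres
  rule 3: no change — elumres
  rule 4 (vowel merger): elumres → elomres
  ⇒ Tasolen elomres
The regular Tasolen reflex would be 'elomres', but the attested form is 'welomres'. The correspondence is irregular, so they are not cognates (the Tasolen form has a different source).

no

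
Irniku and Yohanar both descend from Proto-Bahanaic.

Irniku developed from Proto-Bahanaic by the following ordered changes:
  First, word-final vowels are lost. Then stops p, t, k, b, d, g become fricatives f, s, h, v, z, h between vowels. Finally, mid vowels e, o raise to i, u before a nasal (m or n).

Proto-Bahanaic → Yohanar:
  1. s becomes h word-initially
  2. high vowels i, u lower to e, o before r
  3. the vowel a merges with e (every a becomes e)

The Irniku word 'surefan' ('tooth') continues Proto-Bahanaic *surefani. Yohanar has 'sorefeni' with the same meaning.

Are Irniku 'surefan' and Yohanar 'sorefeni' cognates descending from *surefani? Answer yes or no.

Derive the expected Yohanar reflex of *surefani:
Yohanar: *surefani
  surefani → hurefani   [debuccalisation]
  hurefani → horefani   [pre-rhotic lowering]
  horefani → horefeni   [vowel merger]
  giving Yohanar horefeni.
The regular Yohanar reflex would be 'horefeni', but the attested form is 'sorefeni'. The correspondence is irregular, so they are not cognates (the Yohanar form has a different source).

no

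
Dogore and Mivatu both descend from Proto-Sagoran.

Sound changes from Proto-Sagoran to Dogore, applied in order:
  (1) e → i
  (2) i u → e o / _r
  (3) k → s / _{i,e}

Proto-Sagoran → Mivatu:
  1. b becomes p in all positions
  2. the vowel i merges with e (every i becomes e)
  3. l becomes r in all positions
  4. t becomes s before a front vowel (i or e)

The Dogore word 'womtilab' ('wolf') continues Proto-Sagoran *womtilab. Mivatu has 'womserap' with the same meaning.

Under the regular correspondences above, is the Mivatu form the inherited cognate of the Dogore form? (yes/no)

Derive the expected Mivatu reflex of *womtilab:
Mivatu: start from *womtilab.
  rule 1 (unconditioned shift): womtilab → womtilap
  rule 2 (vowel merger): womtilap → womtelap
  rule 3 (unconditioned shift): womtelap → womterap
  rule 4 (palatalisation): womterap → womserap
  ⇒ Mivatu womserap
Mivatu 'womserap' matches the regular reflex exactly, so the pair is cognate.

yes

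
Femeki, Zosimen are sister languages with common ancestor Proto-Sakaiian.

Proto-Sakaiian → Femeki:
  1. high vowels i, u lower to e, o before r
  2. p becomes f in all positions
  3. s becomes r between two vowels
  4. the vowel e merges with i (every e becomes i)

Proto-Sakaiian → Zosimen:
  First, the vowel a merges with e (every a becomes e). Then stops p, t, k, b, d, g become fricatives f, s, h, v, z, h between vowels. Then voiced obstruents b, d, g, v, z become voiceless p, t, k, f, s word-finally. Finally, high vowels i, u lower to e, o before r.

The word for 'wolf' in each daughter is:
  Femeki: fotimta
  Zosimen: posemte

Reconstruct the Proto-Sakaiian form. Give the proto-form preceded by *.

*potemta

Position 1: Femeki has f, Zosimen has p. Taking the neighbouring segments as reconstructed: Femeki f could go back to *p or *f; Zosimen p can only go back to *p — the one source consistent with every daughter is *p.
Position 4: Femeki has i, Zosimen has e. Taking the neighbouring segments as reconstructed: Femeki i could go back to *e or *i; Zosimen e could go back to *a or *e — the one source consistent with every daughter is *e.
Position 7: Femeki has a, Zosimen has e. Femeki preserves a here (none of its changes turn any other segment into a), so the proto-segment is *a.
Verify the candidate proto-form against each daughter:
Femeki: *potemta
  potemta (rule 1 does not apply)
  potemta → fotemta   [unconditioned shift]
  fotemta (rule 3 does not apply)
  fotemta → fotimta   [vowel merger]
  giving Femeki fotimta.
Zosimen: start from *potemta.
  rule 1 (vowel merger): potemta → potemte
  rule 2 (intervocalic lenition): potemte → posemte
  rule 3: no change — posemte
  rule 4: no change — posemte
  ⇒ Zosimen posemte
Only *potemta yields all of Femeki fotimta, Zosimen posemte.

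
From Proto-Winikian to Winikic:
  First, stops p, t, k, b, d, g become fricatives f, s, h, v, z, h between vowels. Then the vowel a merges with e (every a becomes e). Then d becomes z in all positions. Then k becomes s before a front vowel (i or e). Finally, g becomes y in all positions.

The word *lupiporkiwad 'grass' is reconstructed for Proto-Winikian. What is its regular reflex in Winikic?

lufiforsiwez

Winikic: start from *lupiporkiwad.
  rule 1 (intervocalic lenition): lupiporkiwad → lufiforkiwad
  rule 2 (vowel merger): lufiforkiwad → lufiforkiwed
  rule 3 (unconditioned shift): lufiforkiwed → lufiforkiwez
  rule 4 (palatalisation): lufiforkiwez → lufiforsiwez
  rule 5: no change — lufiforsiwez
  ⇒ Winikic lufiforsiwez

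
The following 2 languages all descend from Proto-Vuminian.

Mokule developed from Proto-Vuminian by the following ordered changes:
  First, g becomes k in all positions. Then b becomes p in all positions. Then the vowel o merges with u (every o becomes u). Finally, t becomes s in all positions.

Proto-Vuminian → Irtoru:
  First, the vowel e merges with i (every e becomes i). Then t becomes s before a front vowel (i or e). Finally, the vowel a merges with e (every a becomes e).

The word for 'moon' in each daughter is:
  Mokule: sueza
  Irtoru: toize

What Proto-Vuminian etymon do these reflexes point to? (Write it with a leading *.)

Position 1: Mokule has s, Irtoru has t. Irtoru preserves t here (none of its changes turn any other segment into t), so the proto-segment is *t.
Position 5: Mokule has a, Irtoru has e. Mokule preserves a here (none of its changes turn any other segment into a), so the proto-segment is *a.
Position 3: Mokule has e, Irtoru has i. Mokule preserves e here (none of its changes turn any other segment into e), so the proto-segment is *e.
This points to *toeza. Verify forward in each daughter:
Mokule: *toeza
  toeza (rule 1 does not apply)
  toeza (rule 2 does not apply)
  toeza → tueza   [vowel merger]
  tueza → sueza   [unconditioned shift]
  giving Mokule sueza.
Irtoru: *toeza > toiza > toize  (by vowel merger, vowel merger)
Only *toeza yields all of Mokule sueza, Irtoru toize.

*toeza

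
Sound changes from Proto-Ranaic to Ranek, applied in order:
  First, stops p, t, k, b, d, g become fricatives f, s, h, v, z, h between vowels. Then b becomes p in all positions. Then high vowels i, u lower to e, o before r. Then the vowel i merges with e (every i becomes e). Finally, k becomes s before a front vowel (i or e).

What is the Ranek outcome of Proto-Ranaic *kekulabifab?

sehulavefap

Ranek: *kekulabifab
  kekulabifab → kehulavifab   [intervocalic lenition]
  kehulavifab → kehulavifap   [unconditioned shift]
  kehulavifap (rule 3 does not apply)
  kehulavifap → kehulavefap   [vowel merger]
  kehulavefap → sehulavefap   [palatalisation]
  giving Ranek sehulavefap.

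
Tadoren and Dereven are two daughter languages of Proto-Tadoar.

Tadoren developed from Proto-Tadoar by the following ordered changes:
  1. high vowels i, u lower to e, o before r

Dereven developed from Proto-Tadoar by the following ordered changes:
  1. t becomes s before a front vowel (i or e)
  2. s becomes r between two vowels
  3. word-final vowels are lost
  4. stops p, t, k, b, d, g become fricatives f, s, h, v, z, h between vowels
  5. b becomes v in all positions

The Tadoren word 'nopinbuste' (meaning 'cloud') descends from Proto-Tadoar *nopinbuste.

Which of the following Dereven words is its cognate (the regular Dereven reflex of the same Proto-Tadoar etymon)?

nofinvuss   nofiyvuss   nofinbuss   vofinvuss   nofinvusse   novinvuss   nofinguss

Dereven: *nopinbuste
  nopinbuste → nopinbusse   [palatalisation]
  nopinbusse (rule 2 does not apply)
  nopinbusse → nopinbuss   [apocope]
  nopinbuss → nofinbuss   [intervocalic lenition]
  nofinbuss → nofinvuss   [unconditioned shift]
  giving Dereven nofinvuss.
The other candidates each miss or misapply at least one Dereven change.

nofinvuss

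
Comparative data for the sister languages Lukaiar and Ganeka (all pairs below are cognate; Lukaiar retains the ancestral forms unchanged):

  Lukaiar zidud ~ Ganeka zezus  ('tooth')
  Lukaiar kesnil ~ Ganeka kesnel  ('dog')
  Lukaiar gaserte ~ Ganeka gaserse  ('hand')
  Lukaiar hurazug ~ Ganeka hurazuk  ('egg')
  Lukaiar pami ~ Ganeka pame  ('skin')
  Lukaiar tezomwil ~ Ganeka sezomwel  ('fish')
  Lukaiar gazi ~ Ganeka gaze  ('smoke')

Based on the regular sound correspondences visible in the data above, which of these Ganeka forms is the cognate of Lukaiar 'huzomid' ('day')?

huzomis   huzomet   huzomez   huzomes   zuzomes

zidud ~ zezus, kesnil ~ kesnel — Lukaiar i corresponds to Ganeka e after a consonant, before a consonant other than r, m, n, p, b, f, v.
zidud ~ zezus — Lukaiar d corresponds to Ganeka s word-finally.
Applying these to Lukaiar 'huzomid':
  huzomid → huzomed   (i→e after a consonant, before a consonant other than r, m, n, p, b, f, v)
  huzomed → huzomes   (d→s word-finally)
So the Ganeka cognate is 'huzomes'.

huzomes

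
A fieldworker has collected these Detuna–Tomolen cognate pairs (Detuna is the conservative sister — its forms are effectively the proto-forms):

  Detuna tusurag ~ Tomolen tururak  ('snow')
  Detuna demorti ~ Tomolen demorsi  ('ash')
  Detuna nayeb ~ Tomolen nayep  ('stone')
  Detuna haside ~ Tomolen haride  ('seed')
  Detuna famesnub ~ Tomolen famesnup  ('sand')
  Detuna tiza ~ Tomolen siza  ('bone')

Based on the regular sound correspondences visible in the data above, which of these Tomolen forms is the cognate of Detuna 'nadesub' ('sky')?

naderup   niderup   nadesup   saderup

naderup

tusurag ~ tururak — Detuna s corresponds to Tomolen r between vowels (before a back vowel).
nayeb ~ nayep, famesnub ~ famesnup — Detuna b corresponds to Tomolen p word-finally.
Applying these to Detuna 'nadesub':
  nadesub → naderub   (s→r between vowels (before a back vowel))
  naderub → naderup   (b→p word-finally)
So the Tomolen cognate is 'naderup'.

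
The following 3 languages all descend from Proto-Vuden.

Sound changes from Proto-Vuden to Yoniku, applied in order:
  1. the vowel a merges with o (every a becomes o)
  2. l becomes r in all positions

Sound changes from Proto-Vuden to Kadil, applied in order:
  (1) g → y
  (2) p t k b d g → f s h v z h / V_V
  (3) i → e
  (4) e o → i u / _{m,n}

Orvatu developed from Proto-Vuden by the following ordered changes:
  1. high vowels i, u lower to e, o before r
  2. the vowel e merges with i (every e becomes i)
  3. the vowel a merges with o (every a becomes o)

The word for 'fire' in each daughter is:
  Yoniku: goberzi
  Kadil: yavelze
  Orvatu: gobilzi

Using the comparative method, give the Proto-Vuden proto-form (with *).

Position 7: Yoniku has i, Kadil has e, Orvatu has i. Yoniku preserves i here (none of its changes turn any other segment into i), so the proto-segment is *i.
Position 3: Yoniku has b, Kadil has v, Orvatu has b. Yoniku preserves b here (none of its changes turn any other segment into b), so the proto-segment is *b.
Position 1: Yoniku has g, Kadil has y, Orvatu has g. Yoniku preserves g here (none of its changes turn any other segment into g), so the proto-segment is *g.
Verify the candidate proto-form against each daughter:
Yoniku: *gabelzi
  gabelzi → gobelzi   [vowel merger]
  gobelzi → goberzi   [unconditioned shift]
  giving Yoniku goberzi.
Kadil: *gabelzi
  gabelzi → yabelzi   [unconditioned shift]
  yabelzi → yavelzi   [intervocalic lenition]
  yavelzi → yavelze   [vowel merger]
  yavelze (rule 4 does not apply)
  giving Kadil yavelze.
Orvatu: start from *gabelzi.
  rule 1: no change — gabelzi
  rule 2 (vowel merger): gabelzi → gabilzi
  rule 3 (vowel merger): gabilzi → gobilzi
  ⇒ Orvatu gobilzi
*gabelzi is the unique common source.

*gabelzi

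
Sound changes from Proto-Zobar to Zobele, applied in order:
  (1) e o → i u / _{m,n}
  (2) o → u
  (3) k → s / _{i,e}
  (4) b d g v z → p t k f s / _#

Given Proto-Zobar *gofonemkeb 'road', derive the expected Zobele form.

Zobele: start from *gofonemkeb.
  rule 1 (pre-nasal raising): gofonemkeb → gofunimkeb
  rule 2 (vowel merger): gofunimkeb → gufunimkeb
  rule 3 (palatalisation): gufunimkeb → gufunimseb
  rule 4 (final devoicing): gufunimseb → gufunimsep
  ⇒ Zobele gufunimsep

gufunimsep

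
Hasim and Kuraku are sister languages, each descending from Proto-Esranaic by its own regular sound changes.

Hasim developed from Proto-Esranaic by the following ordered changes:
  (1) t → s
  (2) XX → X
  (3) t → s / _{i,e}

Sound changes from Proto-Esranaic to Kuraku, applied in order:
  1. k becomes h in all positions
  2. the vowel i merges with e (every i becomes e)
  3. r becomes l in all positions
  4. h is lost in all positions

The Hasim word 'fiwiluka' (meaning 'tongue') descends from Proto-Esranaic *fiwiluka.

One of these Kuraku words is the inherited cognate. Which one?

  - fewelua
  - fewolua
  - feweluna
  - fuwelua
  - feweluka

Kuraku: *fiwiluka
  fiwiluka → fiwiluha   [unconditioned shift]
  fiwiluha → feweluha   [vowel merger]
  feweluha (rule 3 does not apply)
  feweluha → fewelua   [h-loss]
  giving Kuraku fewelua.
Only 'fewelua' matches the regular Kuraku development of *fiwiluka.

fewelua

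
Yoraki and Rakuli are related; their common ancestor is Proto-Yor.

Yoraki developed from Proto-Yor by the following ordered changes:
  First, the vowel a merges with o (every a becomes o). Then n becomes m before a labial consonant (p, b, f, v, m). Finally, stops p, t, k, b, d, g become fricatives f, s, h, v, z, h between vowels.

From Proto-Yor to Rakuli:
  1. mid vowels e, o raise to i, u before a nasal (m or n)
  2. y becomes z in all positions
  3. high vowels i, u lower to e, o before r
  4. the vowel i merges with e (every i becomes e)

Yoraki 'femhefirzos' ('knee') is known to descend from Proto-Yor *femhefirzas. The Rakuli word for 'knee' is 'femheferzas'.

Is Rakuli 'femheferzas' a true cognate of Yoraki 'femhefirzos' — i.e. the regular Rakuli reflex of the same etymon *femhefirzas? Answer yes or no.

yes

Derive the expected Rakuli reflex of *femhefirzas:
Rakuli: start from *femhefirzas.
  rule 1 (pre-nasal raising): femhefirzas → fimhefirzas
  rule 2: no change — fimhefirzas
  rule 3 (pre-rhotic lowering): fimhefirzas → fimheferzas
  rule 4 (vowel merger): fimheferzas → femheferzas
  ⇒ Rakuli femheferzas
Rakuli 'femheferzas' matches the regular reflex exactly, so the pair is cognate.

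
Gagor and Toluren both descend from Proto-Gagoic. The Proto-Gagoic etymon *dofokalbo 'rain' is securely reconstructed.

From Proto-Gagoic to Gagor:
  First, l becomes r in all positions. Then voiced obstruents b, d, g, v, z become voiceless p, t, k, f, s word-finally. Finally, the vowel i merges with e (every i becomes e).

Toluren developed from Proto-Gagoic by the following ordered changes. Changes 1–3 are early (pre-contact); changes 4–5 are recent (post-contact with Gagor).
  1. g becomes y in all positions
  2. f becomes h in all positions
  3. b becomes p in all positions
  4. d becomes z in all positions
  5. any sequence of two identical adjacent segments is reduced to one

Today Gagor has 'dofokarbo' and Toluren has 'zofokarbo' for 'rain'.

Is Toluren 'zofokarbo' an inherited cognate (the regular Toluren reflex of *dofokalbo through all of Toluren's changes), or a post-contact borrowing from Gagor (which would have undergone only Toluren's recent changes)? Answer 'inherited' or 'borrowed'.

If inherited, *dofokalbo would pass through all of Toluren's changes:
Toluren: *dofokalbo
  dofokalbo (rule 1 does not apply)
  dofokalbo → dohokalbo   [unconditioned shift]
  dohokalbo → dohokalpo   [unconditioned shift]
  dohokalpo → zohokalpo   [unconditioned shift]
  zohokalpo (rule 5 does not apply)
  giving Toluren zohokalpo.
If borrowed from Gagor 'dofokarbo' after the early changes, it would undergo only the recent ones:
  rule 4 (unconditioned shift): dofokarbo → zofokarbo
  rule 5 (degemination): no change (zofokarbo)
  ⇒ as a loan: zofokarbo
Toluren 'zofokarbo' matches the loan outcome 'zofokarbo', not the inherited 'zohokalpo' — it skipped the early Toluren changes, so it was borrowed from Gagor.

borrowed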